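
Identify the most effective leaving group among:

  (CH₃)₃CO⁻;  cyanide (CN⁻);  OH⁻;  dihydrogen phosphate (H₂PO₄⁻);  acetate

dihydrogen phosphate (H₂PO₄⁻)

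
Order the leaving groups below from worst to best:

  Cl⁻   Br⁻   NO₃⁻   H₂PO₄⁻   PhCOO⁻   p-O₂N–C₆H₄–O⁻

A good leaving group is a weak base: the lower the pKₐ of its conjugate acid, the more readily it departs.
Br⁻: pKₐ(HBr) ≈ -9
Cl⁻: pKₐ(HCl) ≈ -7
NO₃⁻: pKₐ(HNO₃) ≈ -1.3
H₂PO₄⁻: pKₐ(H₃PO₄) ≈ 2.1
PhCOO⁻: pKₐ(C₆H₅COOH) ≈ 4.2
p-O₂N–C₆H₄–O⁻: pKₐ(p-nitrophenol) ≈ 7.2
Listed from poorest to best leaving group as asked.

p-O₂N–C₆H₄–O⁻ < PhCOO⁻ < H₂PO₄⁻ < NO₃⁻ < Cl⁻ < Br⁻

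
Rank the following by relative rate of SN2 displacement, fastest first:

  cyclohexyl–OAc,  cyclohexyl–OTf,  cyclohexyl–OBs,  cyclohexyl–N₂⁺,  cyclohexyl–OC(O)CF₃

cyclohexyl–N₂⁺ > cyclohexyl–OTf > cyclohexyl–OBs > cyclohexyl–OC(O)CF₃ > cyclohexyl–OAc

The skeletons are identical, so relative rate is governed entirely by leaving-group ability.
The more stable X⁻ (or X) is on its own — i.e. the weaker a base it is — the better a leaving group it makes.
cyclohexyl–N₂⁺ loses N₂: no meaningful conjugate acid; N₂ departs as an exceptionally stable neutral molecule
cyclohexyl–OTf loses OTf⁻: pKₐ(CF₃SO₃H (triflic acid)) ≈ -14
cyclohexyl–OBs loses OBs⁻: pKₐ(p-BrC₆H₄SO₃H) ≈ -2.8
cyclohexyl–OC(O)CF₃ loses CF₃COO⁻: pKₐ(CF₃COOH) ≈ 0.2
cyclohexyl–OAc loses AcO⁻: pKₐ(CH₃COOH) ≈ 4.8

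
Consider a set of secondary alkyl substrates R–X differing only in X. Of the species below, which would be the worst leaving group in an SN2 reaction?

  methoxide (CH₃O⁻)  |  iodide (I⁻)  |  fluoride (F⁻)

methoxide (CH₃O⁻)

Rank by basicity of the departing species: weakest base leaves most easily.
iodide (I⁻): pKₐ(HI) ≈ -10
fluoride (F⁻): pKₐ(HF) ≈ 3.2
methoxide (CH₃O⁻): pKₐ(CH₃OH) ≈ 15.5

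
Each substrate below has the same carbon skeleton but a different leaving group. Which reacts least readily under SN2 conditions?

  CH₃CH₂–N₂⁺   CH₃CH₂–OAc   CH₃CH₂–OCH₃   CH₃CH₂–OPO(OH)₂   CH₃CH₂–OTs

Same R in every case — rank the leaving groups.
The more stable X⁻ (or X) is on its own — i.e. the weaker a base it is — the better a leaving group it makes.
CH₃CH₂–N₂⁺ loses N₂: no meaningful conjugate acid; N₂ departs as an exceptionally stable neutral molecule
CH₃CH₂–OTs loses OTs⁻: pKₐ(p-CH₃C₆H₄SO₃H (TsOH)) ≈ -2.8
CH₃CH₂–OPO(OH)₂ loses H₂PO₄⁻: pKₐ(H₃PO₄) ≈ 2.1
CH₃CH₂–OAc loses AcO⁻: pKₐ(CH₃COOH) ≈ 4.8
CH₃CH₂–OCH₃ loses CH₃O⁻: pKₐ(CH₃OH) ≈ 15.5

CH₃CH₂–OCH₃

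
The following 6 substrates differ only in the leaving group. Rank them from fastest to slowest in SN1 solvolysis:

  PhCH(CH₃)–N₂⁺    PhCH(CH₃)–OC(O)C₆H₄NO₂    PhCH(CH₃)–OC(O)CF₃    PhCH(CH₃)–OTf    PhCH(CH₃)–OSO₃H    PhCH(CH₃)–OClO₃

Same R in every case — rank the leaving groups.
Leaving-group ability tracks the stability of the departed species; conjugate-acid pKₐ is the usual yardstick (lower pKₐ → better LG).
PhCH(CH₃)–N₂⁺ loses N₂: no meaningful conjugate acid; N₂ departs as an exceptionally stable neutral molecule
PhCH(CH₃)–OTf loses OTf⁻: pKₐ(CF₃SO₃H (triflic acid)) ≈ -14
PhCH(CH₃)–OClO₃ loses ClO₄⁻: pKₐ(HClO₄) ≈ -10
PhCH(CH₃)–OSO₃H loses HSO₄⁻: pKₐ(H₂SO₄) ≈ -3
PhCH(CH₃)–OC(O)CF₃ loses CF₃COO⁻: pKₐ(CF₃COOH) ≈ 0.2
PhCH(CH₃)–OC(O)C₆H₄NO₂ loses p-O₂N–C₆H₄–COO⁻: pKₐ(p-nitrobenzoic acid) ≈ 3.4

PhCH(CH₃)–N₂⁺ > PhCH(CH₃)–OTf > PhCH(CH₃)–OClO₃ > PhCH(CH₃)–OSO₃H > PhCH(CH₃)–OC(O)CF₃ > PhCH(CH₃)–OC(O)C₆H₄NO₂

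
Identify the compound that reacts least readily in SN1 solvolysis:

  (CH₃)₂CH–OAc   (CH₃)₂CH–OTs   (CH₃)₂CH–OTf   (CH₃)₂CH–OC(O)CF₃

The skeletons are identical, so relative rate is governed entirely by leaving-group ability.
The more stable X⁻ (or X) is on its own — i.e. the weaker a base it is — the better a leaving group it makes.
(CH₃)₂CH–OTf loses OTf⁻: pKₐ(CF₃SO₃H (triflic acid)) ≈ -14
(CH₃)₂CH–OTs loses OTs⁻: pKₐ(p-CH₃C₆H₄SO₃H (TsOH)) ≈ -2.8
(CH₃)₂CH–OC(O)CF₃ loses CF₃COO⁻: pKₐ(CF₃COOH) ≈ 0.2
(CH₃)₂CH–OAc loses AcO⁻: pKₐ(CH₃COOH) ≈ 4.8

(CH₃)₂CH–OAc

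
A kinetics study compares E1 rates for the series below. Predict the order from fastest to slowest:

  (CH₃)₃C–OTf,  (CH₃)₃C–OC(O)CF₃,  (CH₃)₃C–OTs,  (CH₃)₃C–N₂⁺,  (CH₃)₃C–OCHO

The skeletons are identical, so relative rate is governed entirely by leaving-group ability.
Rank by basicity of the departing species: weakest base leaves most easily.
(CH₃)₃C–N₂⁺ loses N₂: no meaningful conjugate acid; N₂ departs as an exceptionally stable neutral molecule
(CH₃)₃C–OTf loses OTf⁻: pKₐ(CF₃SO₃H (triflic acid)) ≈ -14
(CH₃)₃C–OTs loses OTs⁻: pKₐ(p-CH₃C₆H₄SO₃H (TsOH)) ≈ -2.8
(CH₃)₃C–OC(O)CF₃ loses CF₃COO⁻: pKₐ(CF₃COOH) ≈ 0.2
(CH₃)₃C–OCHO loses HCOO⁻: pKₐ(HCOOH) ≈ 3.8

(CH₃)₃C–N₂⁺ > (CH₃)₃C–OTf > (CH₃)₃C–OTs > (CH₃)₃C–OC(O)CF₃ > (CH₃)₃C–OCHO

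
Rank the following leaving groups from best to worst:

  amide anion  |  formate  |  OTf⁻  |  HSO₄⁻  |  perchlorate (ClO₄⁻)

OTf⁻ > perchlorate (ClO₄⁻) > HSO₄⁻ > formate > amide anion

OTf⁻: pKₐ(CF₃SO₃H (triflic acid)) ≈ -14 — charge spread over three oxygens and a CF₃ group; the premier leaving group in synthesis
perchlorate (ClO₄⁻): pKₐ(HClO₄) ≈ -10
HSO₄⁻: pKₐ(H₂SO₄) ≈ -3 — conjugate base of a strong mineral acid
formate: pKₐ(HCOOH) ≈ 3.8 — resonance-stabilised carboxylate
amide anion: pKₐ(NH₃) ≈ 38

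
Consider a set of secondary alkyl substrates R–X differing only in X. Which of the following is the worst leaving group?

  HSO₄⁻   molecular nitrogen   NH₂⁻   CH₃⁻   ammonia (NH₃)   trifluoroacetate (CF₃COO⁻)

CH₃⁻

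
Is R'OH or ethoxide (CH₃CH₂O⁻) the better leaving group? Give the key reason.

R'OH is the better leaving group.
pKₐ(R'OH₂⁺) ≈ -2.4 versus pKₐ(CH₃CH₂OH) ≈ 16: R'OH is the much weaker base.
Neutral; leaves from a protonated ether (an oxonium ion, R–O(H)R'⁺).

R'OH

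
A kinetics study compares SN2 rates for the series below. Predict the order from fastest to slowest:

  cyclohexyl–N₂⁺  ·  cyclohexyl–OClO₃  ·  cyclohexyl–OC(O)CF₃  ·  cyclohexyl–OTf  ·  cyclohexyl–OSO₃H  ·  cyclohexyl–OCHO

cyclohexyl–N₂⁺ > cyclohexyl–OTf > cyclohexyl–OClO₃ > cyclohexyl–OSO₃H > cyclohexyl–OC(O)CF₃ > cyclohexyl–OCHO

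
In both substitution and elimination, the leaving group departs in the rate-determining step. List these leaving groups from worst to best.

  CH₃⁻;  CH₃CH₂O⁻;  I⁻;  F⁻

CH₃⁻ < CH₃CH₂O⁻ < F⁻ < I⁻

Leaving-group ability tracks the stability of the departed species; conjugate-acid pKₐ is the usual yardstick (lower pKₐ → better LG).
I⁻: pKₐ(HI) ≈ -10
F⁻: pKₐ(HF) ≈ 3.2
CH₃CH₂O⁻: pKₐ(CH₃CH₂OH) ≈ 16
CH₃⁻: pKₐ(CH₄) ≈ 48
The question asks for worst first, so the sequence is read in increasing leaving-group ability.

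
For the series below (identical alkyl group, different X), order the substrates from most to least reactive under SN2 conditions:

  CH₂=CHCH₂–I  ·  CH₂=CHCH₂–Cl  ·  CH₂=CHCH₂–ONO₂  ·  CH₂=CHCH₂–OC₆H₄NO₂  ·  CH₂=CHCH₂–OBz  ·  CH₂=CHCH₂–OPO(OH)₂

With the same alkyl group throughout, only the leaving group differentiates the rates.
The more stable X⁻ (or X) is on its own — i.e. the weaker a base it is — the better a leaving group it makes.
CH₂=CHCH₂–I loses I⁻: pKₐ(HI) ≈ -10
CH₂=CHCH₂–Cl loses Cl⁻: pKₐ(HCl) ≈ -7
CH₂=CHCH₂–ONO₂ loses NO₃⁻: pKₐ(HNO₃) ≈ -1.3
CH₂=CHCH₂–OPO(OH)₂ loses H₂PO₄⁻: pKₐ(H₃PO₄) ≈ 2.1
CH₂=CHCH₂–OBz loses PhCOO⁻: pKₐ(C₆H₅COOH) ≈ 4.2
CH₂=CHCH₂–OC₆H₄NO₂ loses p-O₂N–C₆H₄–O⁻: pKₐ(p-nitrophenol) ≈ 7.2

CH₂=CHCH₂–I > CH₂=CHCH₂–Cl > CH₂=CHCH₂–ONO₂ > CH₂=CHCH₂–OPO(OH)₂ > CH₂=CHCH₂–OBz > CH₂=CHCH₂–OC₆H₄NO₂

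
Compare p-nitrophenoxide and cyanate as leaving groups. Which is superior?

cyanate

cyanate is the better leaving group.
pKₐ(HOCN) ≈ 3.5 versus pKₐ(p-nitrophenol) ≈ 7.2: cyanate is the much weaker base.
Resonance between N and O.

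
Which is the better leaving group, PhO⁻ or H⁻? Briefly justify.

PhO⁻ is the better leaving group.
pKₐ(C₆H₅OH (phenol)) ≈ 10 versus pKₐ(H₂) ≈ 36: PhO⁻ is the much weaker base.
Resonance into the ring helps, but still a poor LG.

PhO⁻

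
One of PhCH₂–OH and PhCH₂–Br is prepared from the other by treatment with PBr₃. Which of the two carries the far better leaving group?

PhCH₂–Br

From PhCH₂–OH the departing group would be OH⁻ (pKₐ(H₂O) ≈ 15.7). Strong base; essentially never leaves without prior activation.
From PhCH₂–Br the leaving group is Br⁻ (pKₐ(HBr) ≈ -9). Weak base; good leaving group.
Treatment with PBr₃ works by replacing the hydroxyl with bromide, making PhCH₂–Br enormously more reactive.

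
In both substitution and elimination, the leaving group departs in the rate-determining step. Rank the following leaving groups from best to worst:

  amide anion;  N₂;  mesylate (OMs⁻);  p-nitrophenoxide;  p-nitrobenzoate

Rank by basicity of the departing species: weakest base leaves most easily.
N₂: no meaningful conjugate acid; N₂ departs as an exceptionally stable neutral molecule
mesylate (OMs⁻): pKₐ(CH₃SO₃H (MsOH)) ≈ -1.9 — resonance-delocalised alkanesulfonate
p-nitrobenzoate: pKₐ(p-nitrobenzoic acid) ≈ 3.4
p-nitrophenoxide: pKₐ(p-nitrophenol) ≈ 7.2
amide anion: pKₐ(NH₃) ≈ 38

N₂ > mesylate (OMs⁻) > p-nitrobenzoate > p-nitrophenoxide > amide anion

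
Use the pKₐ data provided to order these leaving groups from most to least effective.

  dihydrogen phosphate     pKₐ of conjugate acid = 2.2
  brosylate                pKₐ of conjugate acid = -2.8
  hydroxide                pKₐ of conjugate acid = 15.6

Lower conjugate-acid pKₐ ⇒ weaker base ⇒ better leaving group.
Sorting by the given values: brosylate (-2.8), dihydrogen phosphate (2.2), hydroxide (15.6).

brosylate > dihydrogen phosphate > hydroxide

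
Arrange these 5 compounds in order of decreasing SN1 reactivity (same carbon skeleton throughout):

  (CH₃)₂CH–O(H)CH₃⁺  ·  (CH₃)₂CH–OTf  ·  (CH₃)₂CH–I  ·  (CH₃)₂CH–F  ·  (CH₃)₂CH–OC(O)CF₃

(CH₃)₂CH–OTf > (CH₃)₂CH–I > (CH₃)₂CH–O(H)CH₃⁺ > (CH₃)₂CH–OC(O)CF₃ > (CH₃)₂CH–F

With the same alkyl group throughout, only the leaving group differentiates the rates.
A good leaving group is a weak base: the lower the pKₐ of its conjugate acid, the more readily it departs.
(CH₃)₂CH–OTf loses OTf⁻: pKₐ(CF₃SO₃H (triflic acid)) ≈ -14
(CH₃)₂CH–I loses I⁻: pKₐ(HI) ≈ -10
(CH₃)₂CH–O(H)CH₃⁺ loses R'OH: pKₐ(R'OH₂⁺) ≈ -2.4
(CH₃)₂CH–OC(O)CF₃ loses CF₃COO⁻: pKₐ(CF₃COOH) ≈ 0.2
(CH₃)₂CH–F loses F⁻: pKₐ(HF) ≈ 3.2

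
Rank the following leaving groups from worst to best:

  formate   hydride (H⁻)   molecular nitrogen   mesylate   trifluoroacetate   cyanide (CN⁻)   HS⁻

hydride (H⁻) < cyanide (CN⁻) < HS⁻ < formate < trifluoroacetate < mesylate < molecular nitrogen

A good leaving group is a weak base: the lower the pKₐ of its conjugate acid, the more readily it departs.
molecular nitrogen: no meaningful conjugate acid; N₂ departs as an exceptionally stable neutral molecule
mesylate: pKₐ(CH₃SO₃H (MsOH)) ≈ -1.9 — resonance-delocalised alkanesulfonate
trifluoroacetate: pKₐ(CF₃COOH) ≈ 0.2
formate: pKₐ(HCOOH) ≈ 3.8 — resonance-stabilised carboxylate
HS⁻: pKₐ(H₂S) ≈ 7
cyanide (CN⁻): pKₐ(HCN) ≈ 9.2
hydride (H⁻): pKₐ(H₂) ≈ 36 — extremely strong base; leaves only in special hydride-transfer contexts
Reversing gives the worst-to-best order requested.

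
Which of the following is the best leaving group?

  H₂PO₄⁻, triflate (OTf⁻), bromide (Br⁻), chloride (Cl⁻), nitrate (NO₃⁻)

Rank by basicity of the departing species: weakest base leaves most easily.
triflate (OTf⁻): pKₐ(CF₃SO₃H (triflic acid)) ≈ -14
bromide (Br⁻): pKₐ(HBr) ≈ -9
chloride (Cl⁻): pKₐ(HCl) ≈ -7
nitrate (NO₃⁻): pKₐ(HNO₃) ≈ -1.3
H₂PO₄⁻: pKₐ(H₃PO₄) ≈ 2.1

triflate (OTf⁻)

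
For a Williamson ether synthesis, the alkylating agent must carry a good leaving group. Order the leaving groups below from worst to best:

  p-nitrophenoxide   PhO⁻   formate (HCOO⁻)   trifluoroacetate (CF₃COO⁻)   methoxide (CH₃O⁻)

methoxide (CH₃O⁻) < PhO⁻ < p-nitrophenoxide < formate (HCOO⁻) < trifluoroacetate (CF₃COO⁻)

A good leaving group is a weak base: the lower the pKₐ of its conjugate acid, the more readily it departs.
trifluoroacetate (CF₃COO⁻): pKₐ(CF₃COOH) ≈ 0.2
formate (HCOO⁻): pKₐ(HCOOH) ≈ 3.8
p-nitrophenoxide: pKₐ(p-nitrophenol) ≈ 7.2
PhO⁻: pKₐ(C₆H₅OH (phenol)) ≈ 10
methoxide (CH₃O⁻): pKₐ(CH₃OH) ≈ 15.5
The question asks for worst first, so the sequence is read in increasing leaving-group ability.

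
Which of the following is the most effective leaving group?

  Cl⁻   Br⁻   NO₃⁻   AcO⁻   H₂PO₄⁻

A good leaving group is a weak base: the lower the pKₐ of its conjugate acid, the more readily it departs.
Br⁻: pKₐ(HBr) ≈ -9
Cl⁻: pKₐ(HCl) ≈ -7
NO₃⁻: pKₐ(HNO₃) ≈ -1.3
H₂PO₄⁻: pKₐ(H₃PO₄) ≈ 2.1
AcO⁻: pKₐ(CH₃COOH) ≈ 4.8

Br⁻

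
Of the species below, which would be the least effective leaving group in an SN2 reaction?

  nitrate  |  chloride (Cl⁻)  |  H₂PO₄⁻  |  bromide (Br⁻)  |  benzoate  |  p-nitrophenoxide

The more stable X⁻ (or X) is on its own — i.e. the weaker a base it is — the better a leaving group it makes.
bromide (Br⁻): pKₐ(HBr) ≈ -9
chloride (Cl⁻): pKₐ(HCl) ≈ -7
nitrate: pKₐ(HNO₃) ≈ -1.3
H₂PO₄⁻: pKₐ(H₃PO₄) ≈ 2.1
benzoate: pKₐ(C₆H₅COOH) ≈ 4.2
p-nitrophenoxide: pKₐ(p-nitrophenol) ≈ 7.2

p-nitrophenoxide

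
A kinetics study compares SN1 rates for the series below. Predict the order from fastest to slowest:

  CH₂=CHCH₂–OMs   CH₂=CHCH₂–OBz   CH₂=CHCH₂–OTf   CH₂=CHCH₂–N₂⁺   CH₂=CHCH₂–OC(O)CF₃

Same R in every case — rank the leaving groups.
The more stable X⁻ (or X) is on its own — i.e. the weaker a base it is — the better a leaving group it makes.
CH₂=CHCH₂–N₂⁺ loses N₂: no meaningful conjugate acid; N₂ departs as an exceptionally stable neutral molecule
CH₂=CHCH₂–OTf loses OTf⁻: pKₐ(CF₃SO₃H (triflic acid)) ≈ -14
CH₂=CHCH₂–OMs loses OMs⁻: pKₐ(CH₃SO₃H (MsOH)) ≈ -1.9
CH₂=CHCH₂–OC(O)CF₃ loses CF₃COO⁻: pKₐ(CF₃COOH) ≈ 0.2
CH₂=CHCH₂–OBz loses PhCOO⁻: pKₐ(C₆H₅COOH) ≈ 4.2

CH₂=CHCH₂–N₂⁺ > CH₂=CHCH₂–OTf > CH₂=CHCH₂–OMs > CH₂=CHCH₂–OC(O)CF₃ > CH₂=CHCH₂–OBz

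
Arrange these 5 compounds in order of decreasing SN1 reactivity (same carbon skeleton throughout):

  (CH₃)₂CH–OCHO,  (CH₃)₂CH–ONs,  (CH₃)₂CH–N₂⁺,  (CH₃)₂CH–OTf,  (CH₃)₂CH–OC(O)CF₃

The skeletons are identical, so relative rate is governed entirely by leaving-group ability.
A good leaving group is a weak base: the lower the pKₐ of its conjugate acid, the more readily it departs.
(CH₃)₂CH–N₂⁺ loses N₂: no meaningful conjugate acid; N₂ departs as an exceptionally stable neutral molecule
(CH₃)₂CH–OTf loses OTf⁻: pKₐ(CF₃SO₃H (triflic acid)) ≈ -14
(CH₃)₂CH–ONs loses ONs⁻: pKₐ(p-O₂NC₆H₄SO₃H) ≈ -3.5
(CH₃)₂CH–OC(O)CF₃ loses CF₃COO⁻: pKₐ(CF₃COOH) ≈ 0.2
(CH₃)₂CH–OCHO loses HCOO⁻: pKₐ(HCOOH) ≈ 3.8

(CH₃)₂CH–N₂⁺ > (CH₃)₂CH–OTf > (CH₃)₂CH–ONs > (CH₃)₂CH–OC(O)CF₃ > (CH₃)₂CH–OCHO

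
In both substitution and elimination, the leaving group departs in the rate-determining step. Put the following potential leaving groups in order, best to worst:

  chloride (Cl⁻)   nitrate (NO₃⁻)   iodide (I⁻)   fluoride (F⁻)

iodide (I⁻): pKₐ(HI) ≈ -10 — large, highly polarisable; very weak base
chloride (Cl⁻): pKₐ(HCl) ≈ -7 — moderately weak base
nitrate (NO₃⁻): pKₐ(HNO₃) ≈ -1.3 — resonance-delocalised over three oxygens
fluoride (F⁻): pKₐ(HF) ≈ 3.2 — small and strongly basic; the poor halide leaving group

iodide (I⁻) > chloride (Cl⁻) > nitrate (NO₃⁻) > fluoride (F⁻)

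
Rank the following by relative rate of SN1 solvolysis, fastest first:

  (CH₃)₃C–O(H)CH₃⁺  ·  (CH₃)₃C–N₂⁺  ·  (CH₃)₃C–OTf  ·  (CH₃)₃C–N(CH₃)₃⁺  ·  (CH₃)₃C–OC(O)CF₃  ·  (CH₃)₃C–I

(CH₃)₃C–N₂⁺ > (CH₃)₃C–OTf > (CH₃)₃C–I > (CH₃)₃C–O(H)CH₃⁺ > (CH₃)₃C–OC(O)CF₃ > (CH₃)₃C–N(CH₃)₃⁺

Same R in every case — rank the leaving groups.
Leaving-group ability tracks the stability of the departed species; conjugate-acid pKₐ is the usual yardstick (lower pKₐ → better LG).
(CH₃)₃C–N₂⁺ loses N₂: no meaningful conjugate acid; N₂ departs as an exceptionally stable neutral molecule
(CH₃)₃C–OTf loses OTf⁻: pKₐ(CF₃SO₃H (triflic acid)) ≈ -14
(CH₃)₃C–I loses I⁻: pKₐ(HI) ≈ -10
(CH₃)₃C–O(H)CH₃⁺ loses R'OH: pKₐ(R'OH₂⁺) ≈ -2.4
(CH₃)₃C–OC(O)CF₃ loses CF₃COO⁻: pKₐ(CF₃COOH) ≈ 0.2
(CH₃)₃C–N(CH₃)₃⁺ loses NR'₃: pKₐ(R'₃NH⁺) ≈ 10.7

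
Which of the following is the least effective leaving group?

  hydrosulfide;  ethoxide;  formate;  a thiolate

Leaving-group ability tracks the stability of the departed species; conjugate-acid pKₐ is the usual yardstick (lower pKₐ → better LG).
formate: pKₐ(HCOOH) ≈ 3.8
hydrosulfide: pKₐ(H₂S) ≈ 7
a thiolate: pKₐ(RSH (a thiol)) ≈ 10.5
ethoxide: pKₐ(CH₃CH₂OH) ≈ 16

ethoxide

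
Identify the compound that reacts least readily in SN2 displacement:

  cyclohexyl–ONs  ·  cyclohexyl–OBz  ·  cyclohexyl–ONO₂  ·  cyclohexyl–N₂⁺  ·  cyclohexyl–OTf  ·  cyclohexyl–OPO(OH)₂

Same R in every case — rank the leaving groups.
A good leaving group is a weak base: the lower the pKₐ of its conjugate acid, the more readily it departs.
cyclohexyl–N₂⁺ loses N₂: no meaningful conjugate acid; N₂ departs as an exceptionally stable neutral molecule
cyclohexyl–OTf loses OTf⁻: pKₐ(CF₃SO₃H (triflic acid)) ≈ -14
cyclohexyl–ONs loses ONs⁻: pKₐ(p-O₂NC₆H₄SO₃H) ≈ -3.5
cyclohexyl–ONO₂ loses NO₃⁻: pKₐ(HNO₃) ≈ -1.3
cyclohexyl–OPO(OH)₂ loses H₂PO₄⁻: pKₐ(H₃PO₄) ≈ 2.1
cyclohexyl–OBz loses PhCOO⁻: pKₐ(C₆H₅COOH) ≈ 4.2

cyclohexyl–OBz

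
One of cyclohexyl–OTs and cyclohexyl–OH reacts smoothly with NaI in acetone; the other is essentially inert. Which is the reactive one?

From cyclohexyl–OH the departing group would be OH⁻ (pKₐ(H₂O) ≈ 15.7). Strong base; essentially never leaves without prior activation.
From cyclohexyl–OTs the leaving group is OTs⁻ (pKₐ(p-CH₃C₆H₄SO₃H (TsOH)) ≈ -2.8). Resonance-delocalised arenesulfonate.
(In practice cyclohexyl–OTs is made from cyclohexyl–OH by treatment with TsCl / pyridine, converting the hydroxyl into a tosylate.)

cyclohexyl–OTs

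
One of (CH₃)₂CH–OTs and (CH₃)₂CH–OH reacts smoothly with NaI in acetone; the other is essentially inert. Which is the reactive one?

(CH₃)₂CH–OTs

From (CH₃)₂CH–OH the departing group would be OH⁻ (pKₐ(H₂O) ≈ 15.7). Strong base; essentially never leaves without prior activation.
From (CH₃)₂CH–OTs the leaving group is OTs⁻ (pKₐ(p-CH₃C₆H₄SO₃H (TsOH)) ≈ -2.8). Resonance-delocalised arenesulfonate.
(In practice (CH₃)₂CH–OTs is made from (CH₃)₂CH–OH by treatment with TsCl / pyridine, converting the hydroxyl into a tosylate.)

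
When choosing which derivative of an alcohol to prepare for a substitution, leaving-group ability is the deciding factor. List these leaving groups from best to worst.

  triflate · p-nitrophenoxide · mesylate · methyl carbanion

triflate > mesylate > p-nitrophenoxide > methyl carbanion

Leaving-group ability tracks the stability of the departed species; conjugate-acid pKₐ is the usual yardstick (lower pKₐ → better LG).
triflate: pKₐ(CF₃SO₃H (triflic acid)) ≈ -14 — charge spread over three oxygens and a CF₃ group; the premier leaving group in synthesis
mesylate: pKₐ(CH₃SO₃H (MsOH)) ≈ -1.9
p-nitrophenoxide: pKₐ(p-nitrophenol) ≈ 7.2 — nitro group delocalises the charge; the classic chromogenic LG
methyl carbanion: pKₐ(CH₄) ≈ 48 — unstabilised carbanion; the worst conceivable leaving group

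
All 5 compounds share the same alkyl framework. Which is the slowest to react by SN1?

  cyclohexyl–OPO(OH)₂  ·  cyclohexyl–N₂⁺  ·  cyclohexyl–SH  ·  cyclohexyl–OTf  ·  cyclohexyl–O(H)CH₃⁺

The skeletons are identical, so relative rate is governed entirely by leaving-group ability.
Leaving-group ability tracks the stability of the departed species; conjugate-acid pKₐ is the usual yardstick (lower pKₐ → better LG).
cyclohexyl–N₂⁺ loses N₂: no meaningful conjugate acid; N₂ departs as an exceptionally stable neutral molecule
cyclohexyl–OTf loses OTf⁻: pKₐ(CF₃SO₃H (triflic acid)) ≈ -14
cyclohexyl–O(H)CH₃⁺ loses R'OH: pKₐ(R'OH₂⁺) ≈ -2.4
cyclohexyl–OPO(OH)₂ loses H₂PO₄⁻: pKₐ(H₃PO₄) ≈ 2.1
cyclohexyl–SH loses HS⁻: pKₐ(H₂S) ≈ 7

cyclohexyl–SH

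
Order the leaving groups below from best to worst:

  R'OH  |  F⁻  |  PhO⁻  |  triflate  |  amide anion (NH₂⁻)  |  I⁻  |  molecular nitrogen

molecular nitrogen > triflate > I⁻ > R'OH > F⁻ > PhO⁻ > amide anion (NH₂⁻)

Rank by basicity of the departing species: weakest base leaves most easily.
molecular nitrogen: no meaningful conjugate acid; N₂ departs as an exceptionally stable neutral molecule
triflate: pKₐ(CF₃SO₃H (triflic acid)) ≈ -14 — charge spread over three oxygens and a CF₃ group; the premier leaving group in synthesis
I⁻: pKₐ(HI) ≈ -10 — large, highly polarisable; very weak base
R'OH: pKₐ(R'OH₂⁺) ≈ -2.4 — neutral; leaves from a protonated ether (an oxonium ion, R–O(H)R'⁺)
F⁻: pKₐ(HF) ≈ 3.2 — small and strongly basic; the poor halide leaving group
PhO⁻: pKₐ(C₆H₅OH (phenol)) ≈ 10 — resonance into the ring helps, but still a poor LG
amide anion (NH₂⁻): pKₐ(NH₃) ≈ 38 — extremely strong base; never a leaving group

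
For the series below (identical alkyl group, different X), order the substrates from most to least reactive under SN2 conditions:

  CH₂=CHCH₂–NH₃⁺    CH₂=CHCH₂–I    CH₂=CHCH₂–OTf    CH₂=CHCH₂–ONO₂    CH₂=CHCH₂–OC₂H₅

Same R in every case — rank the leaving groups.
The more stable X⁻ (or X) is on its own — i.e. the weaker a base it is — the better a leaving group it makes.
CH₂=CHCH₂–OTf loses OTf⁻: pKₐ(CF₃SO₃H (triflic acid)) ≈ -14
CH₂=CHCH₂–I loses I⁻: pKₐ(HI) ≈ -10
CH₂=CHCH₂–ONO₂ loses NO₃⁻: pKₐ(HNO₃) ≈ -1.3
CH₂=CHCH₂–NH₃⁺ loses NH₃: pKₐ(NH₄⁺) ≈ 9.2
CH₂=CHCH₂–OC₂H₅ loses CH₃CH₂O⁻: pKₐ(CH₃CH₂OH) ≈ 16

CH₂=CHCH₂–OTf > CH₂=CHCH₂–I > CH₂=CHCH₂–ONO₂ > CH₂=CHCH₂–NH₃⁺ > CH₂=CHCH₂–OC₂H₅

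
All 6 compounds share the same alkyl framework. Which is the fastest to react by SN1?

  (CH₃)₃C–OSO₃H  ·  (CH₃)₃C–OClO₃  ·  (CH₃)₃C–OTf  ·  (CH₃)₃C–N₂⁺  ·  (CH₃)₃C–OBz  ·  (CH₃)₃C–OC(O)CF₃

(CH₃)₃C–N₂⁺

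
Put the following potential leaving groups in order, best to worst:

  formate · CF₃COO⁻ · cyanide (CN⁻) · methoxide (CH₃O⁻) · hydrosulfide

CF₃COO⁻ > formate > hydrosulfide > cyanide (CN⁻) > methoxide (CH₃O⁻)

A good leaving group is a weak base: the lower the pKₐ of its conjugate acid, the more readily it departs.
CF₃COO⁻: pKₐ(CF₃COOH) ≈ 0.2
formate: pKₐ(HCOOH) ≈ 3.8
hydrosulfide: pKₐ(H₂S) ≈ 7
cyanide (CN⁻): pKₐ(HCN) ≈ 9.2
methoxide (CH₃O⁻): pKₐ(CH₃OH) ≈ 15.5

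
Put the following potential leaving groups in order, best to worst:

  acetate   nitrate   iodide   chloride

iodide > chloride > nitrate > acetate

Rank by basicity of the departing species: weakest base leaves most easily.
iodide: pKₐ(HI) ≈ -10
chloride: pKₐ(HCl) ≈ -7 — moderately weak base
nitrate: pKₐ(HNO₃) ≈ -1.3 — resonance-delocalised over three oxygens
acetate: pKₐ(CH₃COOH) ≈ 4.8 — resonance-stabilised but still a weak base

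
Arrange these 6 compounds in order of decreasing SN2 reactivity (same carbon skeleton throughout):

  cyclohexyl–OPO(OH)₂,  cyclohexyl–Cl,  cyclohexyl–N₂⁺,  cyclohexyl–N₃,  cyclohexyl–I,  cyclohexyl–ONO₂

Identical carbon frameworks mean the comparison reduces to leaving-group quality.
Rank by basicity of the departing species: weakest base leaves most easily.
cyclohexyl–N₂⁺ loses N₂: no meaningful conjugate acid; N₂ departs as an exceptionally stable neutral molecule
cyclohexyl–I loses I⁻: pKₐ(HI) ≈ -10
cyclohexyl–Cl loses Cl⁻: pKₐ(HCl) ≈ -7
cyclohexyl–ONO₂ loses NO₃⁻: pKₐ(HNO₃) ≈ -1.3
cyclohexyl–OPO(OH)₂ loses H₂PO₄⁻: pKₐ(H₃PO₄) ≈ 2.1
cyclohexyl–N₃ loses N₃⁻: pKₐ(HN₃) ≈ 4.7

cyclohexyl–N₂⁺ > cyclohexyl–I > cyclohexyl–Cl > cyclohexyl–ONO₂ > cyclohexyl–OPO(OH)₂ > cyclohexyl–N₃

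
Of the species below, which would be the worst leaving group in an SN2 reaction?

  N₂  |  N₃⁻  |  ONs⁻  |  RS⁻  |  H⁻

Leaving-group ability tracks the stability of the departed species; conjugate-acid pKₐ is the usual yardstick (lower pKₐ → better LG).
N₂: no meaningful conjugate acid; N₂ departs as an exceptionally stable neutral molecule
ONs⁻: pKₐ(p-O₂NC₆H₄SO₃H) ≈ -3.5
N₃⁻: pKₐ(HN₃) ≈ 4.7
RS⁻: pKₐ(RSH (a thiol)) ≈ 10.5
H⁻: pKₐ(H₂) ≈ 36

H⁻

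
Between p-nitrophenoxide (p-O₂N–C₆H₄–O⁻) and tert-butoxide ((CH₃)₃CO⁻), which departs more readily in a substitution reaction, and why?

p-nitrophenoxide (p-O₂N–C₆H₄–O⁻)

p-nitrophenoxide (p-O₂N–C₆H₄–O⁻) is the better leaving group.
pKₐ(p-nitrophenol) ≈ 7.2 versus pKₐ(t-BuOH) ≈ 18: p-nitrophenoxide (p-O₂N–C₆H₄–O⁻) is the much weaker base.
Nitro group delocalises the charge; the classic chromogenic LG.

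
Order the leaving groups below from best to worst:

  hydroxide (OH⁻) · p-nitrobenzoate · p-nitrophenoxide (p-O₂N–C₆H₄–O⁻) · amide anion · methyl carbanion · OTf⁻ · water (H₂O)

Rank by basicity of the departing species: weakest base leaves most easily.
OTf⁻: pKₐ(CF₃SO₃H (triflic acid)) ≈ -14 — charge spread over three oxygens and a CF₃ group; the premier leaving group in synthesis
water (H₂O): pKₐ(H₃O⁺) ≈ -1.7 — neutral; leaves from a protonated alcohol (R–OH₂⁺)
p-nitrobenzoate: pKₐ(p-nitrobenzoic acid) ≈ 3.4 — electron-withdrawing nitro group stabilises the carboxylate
p-nitrophenoxide (p-O₂N–C₆H₄–O⁻): pKₐ(p-nitrophenol) ≈ 7.2
hydroxide (OH⁻): pKₐ(H₂O) ≈ 15.7 — strong base; essentially never leaves without prior activation
amide anion: pKₐ(NH₃) ≈ 38
methyl carbanion: pKₐ(CH₄) ≈ 48 — unstabilised carbanion; the worst conceivable leaving group

OTf⁻ > water (H₂O) > p-nitrobenzoate > p-nitrophenoxide (p-O₂N–C₆H₄–O⁻) > hydroxide (OH⁻) > amide anion > methyl carbanion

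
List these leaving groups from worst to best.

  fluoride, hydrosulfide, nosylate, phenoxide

phenoxide < hydrosulfide < fluoride < nosylate

The more stable X⁻ (or X) is on its own — i.e. the weaker a base it is — the better a leaving group it makes.
nosylate: pKₐ(p-O₂NC₆H₄SO₃H) ≈ -3.5
fluoride: pKₐ(HF) ≈ 3.2 — small and strongly basic; the poor halide leaving group
hydrosulfide: pKₐ(H₂S) ≈ 7 — larger and more polarisable than the oxygen analogue
phenoxide: pKₐ(C₆H₅OH (phenol)) ≈ 10 — resonance into the ring helps, but still a poor LG
Listed from poorest to best leaving group as asked.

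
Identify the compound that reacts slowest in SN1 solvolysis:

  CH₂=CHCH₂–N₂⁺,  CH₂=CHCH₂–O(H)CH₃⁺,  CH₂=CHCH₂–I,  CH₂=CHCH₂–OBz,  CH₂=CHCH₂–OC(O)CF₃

CH₂=CHCH₂–OBz

With the same alkyl group throughout, only the leaving group differentiates the rates.
A good leaving group is a weak base: the lower the pKₐ of its conjugate acid, the more readily it departs.
CH₂=CHCH₂–N₂⁺ loses N₂: no meaningful conjugate acid; N₂ departs as an exceptionally stable neutral molecule
CH₂=CHCH₂–I loses I⁻: pKₐ(HI) ≈ -10
CH₂=CHCH₂–O(H)CH₃⁺ loses R'OH: pKₐ(R'OH₂⁺) ≈ -2.4
CH₂=CHCH₂–OC(O)CF₃ loses CF₃COO⁻: pKₐ(CF₃COOH) ≈ 0.2
CH₂=CHCH₂–OBz loses PhCOO⁻: pKₐ(C₆H₅COOH) ≈ 4.2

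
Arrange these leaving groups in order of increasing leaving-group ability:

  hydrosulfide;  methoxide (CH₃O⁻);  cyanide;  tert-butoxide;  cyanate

The more stable X⁻ (or X) is on its own — i.e. the weaker a base it is — the better a leaving group it makes.
cyanate: pKₐ(HOCN) ≈ 3.5 — resonance between N and O
hydrosulfide: pKₐ(H₂S) ≈ 7
cyanide: pKₐ(HCN) ≈ 9.2 — sp carbon stabilises the charge somewhat, but still a poor LG
methoxide (CH₃O⁻): pKₐ(CH₃OH) ≈ 15.5
tert-butoxide: pKₐ(t-BuOH) ≈ 18
The question asks for worst first, so the sequence is read in increasing leaving-group ability.

tert-butoxide < methoxide (CH₃O⁻) < cyanide < hydrosulfide < cyanate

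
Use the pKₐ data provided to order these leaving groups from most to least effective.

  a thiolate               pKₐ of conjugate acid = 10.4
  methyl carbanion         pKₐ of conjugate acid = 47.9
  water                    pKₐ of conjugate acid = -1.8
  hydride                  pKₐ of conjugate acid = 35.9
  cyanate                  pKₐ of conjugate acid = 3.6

water > cyanate > a thiolate > hydride > methyl carbanion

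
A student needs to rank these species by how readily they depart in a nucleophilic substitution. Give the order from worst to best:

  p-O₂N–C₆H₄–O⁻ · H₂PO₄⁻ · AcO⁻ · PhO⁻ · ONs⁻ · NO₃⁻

The more stable X⁻ (or X) is on its own — i.e. the weaker a base it is — the better a leaving group it makes.
ONs⁻: pKₐ(p-O₂NC₆H₄SO₃H) ≈ -3.5
NO₃⁻: pKₐ(HNO₃) ≈ -1.3
H₂PO₄⁻: pKₐ(H₃PO₄) ≈ 2.1
AcO⁻: pKₐ(CH₃COOH) ≈ 4.8 — resonance-stabilised but still a weak base
p-O₂N–C₆H₄–O⁻: pKₐ(p-nitrophenol) ≈ 7.2 — nitro group delocalises the charge; the classic chromogenic LG
PhO⁻: pKₐ(C₆H₅OH (phenol)) ≈ 10
Listed from poorest to best leaving group as asked.

PhO⁻ < p-O₂N–C₆H₄–O⁻ < AcO⁻ < H₂PO₄⁻ < NO₃⁻ < ONs⁻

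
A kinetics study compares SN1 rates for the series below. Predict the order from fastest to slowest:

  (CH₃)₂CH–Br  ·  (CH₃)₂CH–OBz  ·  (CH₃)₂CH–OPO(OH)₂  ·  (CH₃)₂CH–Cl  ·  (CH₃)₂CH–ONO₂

(CH₃)₂CH–Br > (CH₃)₂CH–Cl > (CH₃)₂CH–ONO₂ > (CH₃)₂CH–OPO(OH)₂ > (CH₃)₂CH–OBz

The skeletons are identical, so relative rate is governed entirely by leaving-group ability.
The more stable X⁻ (or X) is on its own — i.e. the weaker a base it is — the better a leaving group it makes.
(CH₃)₂CH–Br loses Br⁻: pKₐ(HBr) ≈ -9
(CH₃)₂CH–Cl loses Cl⁻: pKₐ(HCl) ≈ -7
(CH₃)₂CH–ONO₂ loses NO₃⁻: pKₐ(HNO₃) ≈ -1.3
(CH₃)₂CH–OPO(OH)₂ loses H₂PO₄⁻: pKₐ(H₃PO₄) ≈ 2.1
(CH₃)₂CH–OBz loses PhCOO⁻: pKₐ(C₆H₅COOH) ≈ 4.2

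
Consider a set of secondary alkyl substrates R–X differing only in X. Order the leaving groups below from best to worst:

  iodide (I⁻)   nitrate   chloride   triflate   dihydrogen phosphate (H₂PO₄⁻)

Leaving-group ability tracks the stability of the departed species; conjugate-acid pKₐ is the usual yardstick (lower pKₐ → better LG).
triflate: pKₐ(CF₃SO₃H (triflic acid)) ≈ -14 — charge spread over three oxygens and a CF₃ group; the premier leaving group in synthesis
iodide (I⁻): pKₐ(HI) ≈ -10
chloride: pKₐ(HCl) ≈ -7 — moderately weak base
nitrate: pKₐ(HNO₃) ≈ -1.3
dihydrogen phosphate (H₂PO₄⁻): pKₐ(H₃PO₄) ≈ 2.1 — moderate base; biological leaving group after further activation

triflate > iodide (I⁻) > chloride > nitrate > dihydrogen phosphate (H₂PO₄⁻)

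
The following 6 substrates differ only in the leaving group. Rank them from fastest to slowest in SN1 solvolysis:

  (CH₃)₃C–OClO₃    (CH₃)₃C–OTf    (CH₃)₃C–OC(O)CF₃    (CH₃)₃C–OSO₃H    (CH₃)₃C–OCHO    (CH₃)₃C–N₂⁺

(CH₃)₃C–N₂⁺ > (CH₃)₃C–OTf > (CH₃)₃C–OClO₃ > (CH₃)₃C–OSO₃H > (CH₃)₃C–OC(O)CF₃ > (CH₃)₃C–OCHO

With the same alkyl group throughout, only the leaving group differentiates the rates.
Rank by basicity of the departing species: weakest base leaves most easily.
(CH₃)₃C–N₂⁺ loses N₂: no meaningful conjugate acid; N₂ departs as an exceptionally stable neutral molecule
(CH₃)₃C–OTf loses OTf⁻: pKₐ(CF₃SO₃H (triflic acid)) ≈ -14
(CH₃)₃C–OClO₃ loses ClO₄⁻: pKₐ(HClO₄) ≈ -10
(CH₃)₃C–OSO₃H loses HSO₄⁻: pKₐ(H₂SO₄) ≈ -3
(CH₃)₃C–OC(O)CF₃ loses CF₃COO⁻: pKₐ(CF₃COOH) ≈ 0.2
(CH₃)₃C–OCHO loses HCOO⁻: pKₐ(HCOOH) ≈ 3.8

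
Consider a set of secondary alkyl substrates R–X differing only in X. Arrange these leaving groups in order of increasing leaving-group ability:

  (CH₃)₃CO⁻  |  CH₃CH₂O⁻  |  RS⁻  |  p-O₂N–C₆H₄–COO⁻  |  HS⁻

Rank by basicity of the departing species: weakest base leaves most easily.
p-O₂N–C₆H₄–COO⁻: pKₐ(p-nitrobenzoic acid) ≈ 3.4 — electron-withdrawing nitro group stabilises the carboxylate
HS⁻: pKₐ(H₂S) ≈ 7
RS⁻: pKₐ(RSH (a thiol)) ≈ 10.5 — moderately basic; rarely leaves without activation
CH₃CH₂O⁻: pKₐ(CH₃CH₂OH) ≈ 16 — strong base; alkoxides do not leave unassisted
(CH₃)₃CO⁻: pKₐ(t-BuOH) ≈ 18 — bulky, strongly basic alkoxide
Listed from poorest to best leaving group as asked.

(CH₃)₃CO⁻ < CH₃CH₂O⁻ < RS⁻ < HS⁻ < p-O₂N–C₆H₄–COO⁻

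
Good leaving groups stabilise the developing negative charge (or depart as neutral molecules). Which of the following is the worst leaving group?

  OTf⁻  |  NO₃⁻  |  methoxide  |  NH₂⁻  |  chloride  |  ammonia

NH₂⁻

A good leaving group is a weak base: the lower the pKₐ of its conjugate acid, the more readily it departs.
OTf⁻: pKₐ(CF₃SO₃H (triflic acid)) ≈ -14
chloride: pKₐ(HCl) ≈ -7
NO₃⁻: pKₐ(HNO₃) ≈ -1.3
ammonia: pKₐ(NH₄⁺) ≈ 9.2
methoxide: pKₐ(CH₃OH) ≈ 15.5
NH₂⁻: pKₐ(NH₃) ≈ 38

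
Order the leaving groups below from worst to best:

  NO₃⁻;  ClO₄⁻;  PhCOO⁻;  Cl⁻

PhCOO⁻ < NO₃⁻ < Cl⁻ < ClO₄⁻

A good leaving group is a weak base: the lower the pKₐ of its conjugate acid, the more readily it departs.
ClO₄⁻: pKₐ(HClO₄) ≈ -10 — extremely weak base; rarely used for safety reasons
Cl⁻: pKₐ(HCl) ≈ -7 — moderately weak base
NO₃⁻: pKₐ(HNO₃) ≈ -1.3 — resonance-delocalised over three oxygens
PhCOO⁻: pKₐ(C₆H₅COOH) ≈ 4.2 — aryl carboxylate
Reversing gives the worst-to-best order requested.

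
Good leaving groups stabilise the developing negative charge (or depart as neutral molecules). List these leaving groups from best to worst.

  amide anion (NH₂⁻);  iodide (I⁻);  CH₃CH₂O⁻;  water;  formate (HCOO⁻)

Rank by basicity of the departing species: weakest base leaves most easily.
iodide (I⁻): pKₐ(HI) ≈ -10
water: pKₐ(H₃O⁺) ≈ -1.7
formate (HCOO⁻): pKₐ(HCOOH) ≈ 3.8
CH₃CH₂O⁻: pKₐ(CH₃CH₂OH) ≈ 16
amide anion (NH₂⁻): pKₐ(NH₃) ≈ 38

iodide (I⁻) > water > formate (HCOO⁻) > CH₃CH₂O⁻ > amide anion (NH₂⁻)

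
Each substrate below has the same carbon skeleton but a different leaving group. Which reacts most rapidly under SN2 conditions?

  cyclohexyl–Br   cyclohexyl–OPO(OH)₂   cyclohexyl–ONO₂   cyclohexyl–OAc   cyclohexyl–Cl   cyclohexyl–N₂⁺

The skeletons are identical, so relative rate is governed entirely by leaving-group ability.
The more stable X⁻ (or X) is on its own — i.e. the weaker a base it is — the better a leaving group it makes.
cyclohexyl–N₂⁺ loses N₂: no meaningful conjugate acid; N₂ departs as an exceptionally stable neutral molecule
cyclohexyl–Br loses Br⁻: pKₐ(HBr) ≈ -9
cyclohexyl–Cl loses Cl⁻: pKₐ(HCl) ≈ -7
cyclohexyl–ONO₂ loses NO₃⁻: pKₐ(HNO₃) ≈ -1.3
cyclohexyl–OPO(OH)₂ loses H₂PO₄⁻: pKₐ(H₃PO₄) ≈ 2.1
cyclohexyl–OAc loses AcO⁻: pKₐ(CH₃COOH) ≈ 4.8

cyclohexyl–N₂⁺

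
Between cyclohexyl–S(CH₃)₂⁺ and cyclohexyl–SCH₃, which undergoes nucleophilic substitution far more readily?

cyclohexyl–S(CH₃)₂⁺

From cyclohexyl–SCH₃ the departing group would be RS⁻ (pKₐ(RSH (a thiol)) ≈ 10.5). Moderately basic; rarely leaves without activation.
From cyclohexyl–S(CH₃)₂⁺ the leaving group is SR'₂ (pKₐ(R'₂SH⁺) ≈ -7). Neutral; leaves from a sulfonium salt (R–SR'₂⁺).
(In practice cyclohexyl–S(CH₃)₂⁺ is made from cyclohexyl–SCH₃ by S-methylation with CH₃I, allowing neutral dimethyl sulfide, rather than methanethiolate, to depart.)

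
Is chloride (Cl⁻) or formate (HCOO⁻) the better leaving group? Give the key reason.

chloride (Cl⁻) is the better leaving group.
pKₐ(HCl) ≈ -7 versus pKₐ(HCOOH) ≈ 3.8: chloride (Cl⁻) is the much weaker base.
Moderately weak base.

chloride (Cl⁻)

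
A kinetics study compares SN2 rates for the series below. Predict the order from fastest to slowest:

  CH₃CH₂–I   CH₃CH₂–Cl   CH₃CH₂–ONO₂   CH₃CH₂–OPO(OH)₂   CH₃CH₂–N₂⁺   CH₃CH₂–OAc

CH₃CH₂–N₂⁺ > CH₃CH₂–I > CH₃CH₂–Cl > CH₃CH₂–ONO₂ > CH₃CH₂–OPO(OH)₂ > CH₃CH₂–OAc

The skeletons are identical, so relative rate is governed entirely by leaving-group ability.
Rank by basicity of the departing species: weakest base leaves most easily.
CH₃CH₂–N₂⁺ loses N₂: no meaningful conjugate acid; N₂ departs as an exceptionally stable neutral molecule
CH₃CH₂–I loses I⁻: pKₐ(HI) ≈ -10
CH₃CH₂–Cl loses Cl⁻: pKₐ(HCl) ≈ -7
CH₃CH₂–ONO₂ loses NO₃⁻: pKₐ(HNO₃) ≈ -1.3
CH₃CH₂–OPO(OH)₂ loses H₂PO₄⁻: pKₐ(H₃PO₄) ≈ 2.1
CH₃CH₂–OAc loses AcO⁻: pKₐ(CH₃COOH) ≈ 4.8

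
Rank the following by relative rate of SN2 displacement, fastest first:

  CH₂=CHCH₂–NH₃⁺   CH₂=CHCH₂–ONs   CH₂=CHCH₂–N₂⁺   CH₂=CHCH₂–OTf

CH₂=CHCH₂–N₂⁺ > CH₂=CHCH₂–OTf > CH₂=CHCH₂–ONs > CH₂=CHCH₂–NH₃⁺

Identical carbon frameworks mean the comparison reduces to leaving-group quality.
Leaving-group ability tracks the stability of the departed species; conjugate-acid pKₐ is the usual yardstick (lower pKₐ → better LG).
CH₂=CHCH₂–N₂⁺ loses N₂: no meaningful conjugate acid; N₂ departs as an exceptionally stable neutral molecule
CH₂=CHCH₂–OTf loses OTf⁻: pKₐ(CF₃SO₃H (triflic acid)) ≈ -14
CH₂=CHCH₂–ONs loses ONs⁻: pKₐ(p-O₂NC₆H₄SO₃H) ≈ -3.5
CH₂=CHCH₂–NH₃⁺ loses NH₃: pKₐ(NH₄⁺) ≈ 9.2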